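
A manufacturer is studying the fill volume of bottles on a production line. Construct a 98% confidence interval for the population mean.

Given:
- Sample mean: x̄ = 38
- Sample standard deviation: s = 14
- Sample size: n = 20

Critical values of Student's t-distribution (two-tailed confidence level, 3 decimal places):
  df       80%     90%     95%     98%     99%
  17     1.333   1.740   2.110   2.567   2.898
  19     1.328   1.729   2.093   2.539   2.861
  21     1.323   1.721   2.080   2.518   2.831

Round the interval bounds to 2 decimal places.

The population standard deviation σ is unknown (only the sample standard deviation s is given), so use a t-interval with df = n - 1 = 20 - 1 = 19.

For 98% confidence with df = 19, t* = 2.539 (from t-table)

Standard error: SE = s/√n = 14/√20 = 3.130495

Margin of error: E = t* × SE = 2.539 × 3.130495 = 7.9483

T-interval: x̄ ± E = 38 ± 7.9483 = (30.0517, 45.9483)

Rounded to 2 decimal places:

(30.05, 45.95)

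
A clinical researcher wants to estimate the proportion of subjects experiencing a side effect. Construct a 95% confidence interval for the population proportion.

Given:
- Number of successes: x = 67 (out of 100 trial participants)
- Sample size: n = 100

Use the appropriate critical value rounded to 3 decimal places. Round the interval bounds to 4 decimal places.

Sample proportion: p̂ = 67/100 = 0.670000

Check conditions for normal approximation:
  np̂ = 67 ≥ 10 ✓
  n(1-p̂) = 33 ≥ 10 ✓

The sample is large enough, so use a z-interval (normal approximation) for the proportion.

For 95% confidence, z* = 1.96 (from standard normal table)

Standard error: SE = √(p̂(1-p̂)/n) = √(0.670000×0.330000/100) = 0.04702127

Margin of error: E = z* × SE = 1.96 × 0.04702127 = 0.092162

Z-interval: p̂ ± E = 0.670000 ± 0.092162 = (0.577838, 0.762162)

Rounded to 4 decimal places:

(0.5778, 0.7622)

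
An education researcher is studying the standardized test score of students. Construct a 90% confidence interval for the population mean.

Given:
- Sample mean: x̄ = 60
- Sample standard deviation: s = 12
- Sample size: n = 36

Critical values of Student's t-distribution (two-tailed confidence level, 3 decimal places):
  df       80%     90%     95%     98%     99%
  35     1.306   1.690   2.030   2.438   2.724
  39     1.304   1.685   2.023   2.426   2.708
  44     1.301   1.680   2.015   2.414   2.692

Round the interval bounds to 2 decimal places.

The population standard deviation σ is unknown (only the sample standard deviation s is given), so use a t-interval with df = n - 1 = 36 - 1 = 35.

For 90% confidence with df = 35, t* = 1.690 (from t-table)

Standard error: SE = s/√n = 12/√36 = 2.000000

Margin of error: E = t* × SE = 1.690 × 2.000000 = 3.3800

T-interval: x̄ ± E = 60 ± 3.3800 = (56.6200, 63.3800)

Rounded to 2 decimal places:

(56.62, 63.38)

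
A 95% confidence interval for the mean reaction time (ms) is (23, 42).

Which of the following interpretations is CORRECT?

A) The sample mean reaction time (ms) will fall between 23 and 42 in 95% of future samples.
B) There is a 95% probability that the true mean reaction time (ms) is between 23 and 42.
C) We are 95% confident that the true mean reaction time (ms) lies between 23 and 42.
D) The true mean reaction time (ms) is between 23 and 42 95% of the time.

A confidence interval represents our confidence in the procedure, not a probability statement about the parameter.

Key concept: If we repeated this sampling process many times and computed a 95% CI each time, about 95% of those intervals would contain the true population parameter.

For this specific interval (23, 42):
- Midpoint (point estimate): 32.5
- Margin of error: 9.5

The correct interpretation is the one stating confidence that the true parameter lies in the interval — option C.

C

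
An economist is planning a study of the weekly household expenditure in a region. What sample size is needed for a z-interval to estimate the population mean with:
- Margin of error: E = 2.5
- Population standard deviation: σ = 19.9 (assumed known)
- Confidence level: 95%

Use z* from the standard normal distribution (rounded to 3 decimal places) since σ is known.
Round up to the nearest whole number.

Using z* since population σ is known (z-interval formula).

For 95% confidence, z* = 1.96 (from standard normal table)

Sample size formula for z-interval: n = (z*σ/E)²

n = (1.96 × 19.9 / 2.5)²
  = (15.601600)²
  = 243.4099

Round up to the nearest whole number: n = 244

244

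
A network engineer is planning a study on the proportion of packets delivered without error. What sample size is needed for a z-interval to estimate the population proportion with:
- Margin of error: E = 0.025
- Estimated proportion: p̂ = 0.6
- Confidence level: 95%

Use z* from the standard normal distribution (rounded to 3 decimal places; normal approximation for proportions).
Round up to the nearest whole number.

Using z* for proportion z-interval (normal approximation).

For 95% confidence, z* = 1.96 (from standard normal table)

Sample size formula for proportion z-interval: n = z*²p̂(1-p̂)/E²

n = 1.96² × 0.6 × 0.4 / 0.025²
  = 3.8416 × 0.24 / 0.000625
  = 1475.1744

Round up to the nearest whole number: n = 1476

1476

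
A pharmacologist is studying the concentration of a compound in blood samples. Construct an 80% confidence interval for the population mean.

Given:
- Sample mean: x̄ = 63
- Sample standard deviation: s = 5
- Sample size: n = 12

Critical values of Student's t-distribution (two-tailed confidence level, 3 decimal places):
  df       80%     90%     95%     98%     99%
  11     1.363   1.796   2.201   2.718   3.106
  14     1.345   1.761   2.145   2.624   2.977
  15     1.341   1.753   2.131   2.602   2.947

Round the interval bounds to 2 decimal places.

The population standard deviation σ is unknown (only the sample standard deviation s is given), so use a t-interval with df = n - 1 = 12 - 1 = 11.

For 80% confidence with df = 11, t* = 1.363 (from t-table)

Standard error: SE = s/√n = 5/√12 = 1.443376

Margin of error: E = t* × SE = 1.363 × 1.443376 = 1.9673

T-interval: x̄ ± E = 63 ± 1.9673 = (61.0327, 64.9673)

Rounded to 2 decimal places:

(61.03, 64.97)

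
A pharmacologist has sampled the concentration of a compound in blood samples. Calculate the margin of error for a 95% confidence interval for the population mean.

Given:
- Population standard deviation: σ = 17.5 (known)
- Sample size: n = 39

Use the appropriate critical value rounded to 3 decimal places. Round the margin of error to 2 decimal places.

The population standard deviation σ is known, so use the z-interval margin of error formula.

For 95% confidence, z* = 1.96 (from standard normal table)

Margin of error formula for z-interval: E = z* × σ/√n

E = 1.96 × 17.5/√39
  = 1.96 × 2.802243
  = 5.4924

Rounded to 2 decimal places:

5.49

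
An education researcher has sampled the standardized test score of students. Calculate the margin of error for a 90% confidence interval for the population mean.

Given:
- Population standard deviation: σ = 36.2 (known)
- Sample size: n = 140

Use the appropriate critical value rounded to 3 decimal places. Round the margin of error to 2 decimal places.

The population standard deviation σ is known, so use the z-interval margin of error formula.

For 90% confidence, z* = 1.645 (from standard normal table)

Margin of error formula for z-interval: E = z* × σ/√n

E = 1.645 × 36.2/√140
  = 1.645 × 3.059458
  = 5.0328

Rounded to 2 decimal places:

5.03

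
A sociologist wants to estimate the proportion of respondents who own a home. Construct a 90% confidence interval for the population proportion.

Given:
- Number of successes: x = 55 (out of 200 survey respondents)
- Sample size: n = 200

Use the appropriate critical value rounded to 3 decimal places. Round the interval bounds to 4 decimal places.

Sample proportion: p̂ = 55/200 = 0.275000

Check conditions for normal approximation:
  np̂ = 55 ≥ 10 ✓
  n(1-p̂) = 145 ≥ 10 ✓

The sample is large enough, so use a z-interval (normal approximation) for the proportion.

For 90% confidence, z* = 1.645 (from standard normal table)

Standard error: SE = √(p̂(1-p̂)/n) = √(0.275000×0.725000/200) = 0.03157333

Margin of error: E = z* × SE = 1.645 × 0.03157333 = 0.051938

Z-interval: p̂ ± E = 0.275000 ± 0.051938 = (0.223062, 0.326938)

Rounded to 4 decimal places:

(0.2231, 0.3269)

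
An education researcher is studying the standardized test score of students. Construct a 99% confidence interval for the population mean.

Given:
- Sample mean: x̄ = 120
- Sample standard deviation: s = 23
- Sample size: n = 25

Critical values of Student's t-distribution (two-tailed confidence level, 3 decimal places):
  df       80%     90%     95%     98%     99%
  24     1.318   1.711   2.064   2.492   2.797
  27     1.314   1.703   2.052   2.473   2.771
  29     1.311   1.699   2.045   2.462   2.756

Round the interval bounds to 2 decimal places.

The population standard deviation σ is unknown (only the sample standard deviation s is given), so use a t-interval with df = n - 1 = 25 - 1 = 24.

For 99% confidence with df = 24, t* = 2.797 (from t-table)

Standard error: SE = s/√n = 23/√25 = 4.600000

Margin of error: E = t* × SE = 2.797 × 4.600000 = 12.8662

T-interval: x̄ ± E = 120 ± 12.8662 = (107.1338, 132.8662)

Rounded to 2 decimal places:

(107.13, 132.87)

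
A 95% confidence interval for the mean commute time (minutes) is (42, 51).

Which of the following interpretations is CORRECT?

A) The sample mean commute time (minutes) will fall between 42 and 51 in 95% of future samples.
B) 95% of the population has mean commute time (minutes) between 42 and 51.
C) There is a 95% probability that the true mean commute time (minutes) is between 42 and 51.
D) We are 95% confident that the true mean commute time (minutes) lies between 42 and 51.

A confidence interval represents our confidence in the procedure, not a probability statement about the parameter.

Key concept: If we repeated this sampling process many times and computed a 95% CI each time, about 95% of those intervals would contain the true population parameter.

For this specific interval (42, 51):
- Midpoint (point estimate): 46.5
- Margin of error: 4.5

The correct interpretation is the one stating confidence that the true parameter lies in the interval — option D.

D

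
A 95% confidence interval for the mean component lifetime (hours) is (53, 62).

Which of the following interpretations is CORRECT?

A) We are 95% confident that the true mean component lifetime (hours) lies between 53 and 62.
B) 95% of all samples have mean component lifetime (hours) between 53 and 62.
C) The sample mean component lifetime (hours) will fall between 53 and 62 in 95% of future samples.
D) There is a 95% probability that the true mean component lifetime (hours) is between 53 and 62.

A confidence interval represents our confidence in the procedure, not a probability statement about the parameter.

Key concept: If we repeated this sampling process many times and computed a 95% CI each time, about 95% of those intervals would contain the true population parameter.

For this specific interval (53, 62):
- Midpoint (point estimate): 57.5
- Margin of error: 4.5

The correct interpretation is the one stating confidence that the true parameter lies in the interval — option A.

A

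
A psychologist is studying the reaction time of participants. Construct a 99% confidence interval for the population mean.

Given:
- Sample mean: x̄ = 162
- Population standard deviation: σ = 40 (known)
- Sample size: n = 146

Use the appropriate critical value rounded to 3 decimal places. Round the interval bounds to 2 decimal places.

The population standard deviation σ is known, so use a z-interval (standard normal critical value).

For 99% confidence, z* = 2.576 (from standard normal table)

Standard error: SE = σ/√n = 40/√146 = 3.310424

Margin of error: E = z* × SE = 2.576 × 3.310424 = 8.5277

Z-interval: x̄ ± E = 162 ± 8.5277 = (153.4723, 170.5277)

Rounded to 2 decimal places:

(153.47, 170.53)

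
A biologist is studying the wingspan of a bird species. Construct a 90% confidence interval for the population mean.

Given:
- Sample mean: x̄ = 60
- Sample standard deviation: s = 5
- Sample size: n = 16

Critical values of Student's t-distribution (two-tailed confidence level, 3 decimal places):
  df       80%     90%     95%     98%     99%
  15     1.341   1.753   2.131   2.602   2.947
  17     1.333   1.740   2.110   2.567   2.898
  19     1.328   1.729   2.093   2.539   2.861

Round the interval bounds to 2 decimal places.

The population standard deviation σ is unknown (only the sample standard deviation s is given), so use a t-interval with df = n - 1 = 16 - 1 = 15.

For 90% confidence with df = 15, t* = 1.753 (from t-table)

Standard error: SE = s/√n = 5/√16 = 1.250000

Margin of error: E = t* × SE = 1.753 × 1.250000 = 2.1912

T-interval: x̄ ± E = 60 ± 2.1912 = (57.8088, 62.1912)

Rounded to 2 decimal places:

(57.81, 62.19)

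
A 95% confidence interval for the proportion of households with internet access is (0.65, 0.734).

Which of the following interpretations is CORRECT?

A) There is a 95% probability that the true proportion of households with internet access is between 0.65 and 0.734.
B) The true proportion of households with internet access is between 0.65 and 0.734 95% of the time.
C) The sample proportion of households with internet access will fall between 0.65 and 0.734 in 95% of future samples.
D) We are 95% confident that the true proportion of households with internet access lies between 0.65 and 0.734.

A confidence interval represents our confidence in the procedure, not a probability statement about the parameter.

Key concept: If we repeated this sampling process many times and computed a 95% CI each time, about 95% of those intervals would contain the true population parameter.

For this specific interval (0.65, 0.734):
- Midpoint (point estimate): 0.692
- Margin of error: 0.042

The correct interpretation is the one stating confidence that the true parameter lies in the interval — option D.

D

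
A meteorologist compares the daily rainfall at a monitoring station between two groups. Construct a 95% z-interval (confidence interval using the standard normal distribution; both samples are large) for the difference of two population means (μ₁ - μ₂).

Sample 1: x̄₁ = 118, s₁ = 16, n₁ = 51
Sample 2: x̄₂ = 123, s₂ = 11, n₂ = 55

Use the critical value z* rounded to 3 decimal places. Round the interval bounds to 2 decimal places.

Both samples are large (n₁ = 51 ≥ 30, n₂ = 55 ≥ 30), so a z-interval for the difference of means applies.

Point estimate: x̄₁ - x̄₂ = 118 - 123 = -5

Standard error: SE = √(s₁²/n₁ + s₂²/n₂)
= √(16²/51 + 11²/55)
= √(5.019608 + 2.200000)
= 2.686933

For 95% confidence, z* = 1.96 (from standard normal table)
Margin of error: E = z* × SE = 1.96 × 2.686933 = 5.2664

Z-interval: (x̄₁ - x̄₂) ± E = -5 ± 5.2664 = (-10.2664, 0.2664)

Rounded to 2 decimal places:

(-10.27, 0.27)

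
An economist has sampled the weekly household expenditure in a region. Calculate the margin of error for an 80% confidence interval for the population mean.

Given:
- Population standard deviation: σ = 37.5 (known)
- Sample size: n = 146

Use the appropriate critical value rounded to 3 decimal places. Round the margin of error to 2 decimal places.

The population standard deviation σ is known, so use the z-interval margin of error formula.

For 80% confidence, z* = 1.282 (from standard normal table)

Margin of error formula for z-interval: E = z* × σ/√n

E = 1.282 × 37.5/√146
  = 1.282 × 3.103522
  = 3.9787

Rounded to 2 decimal places:

3.98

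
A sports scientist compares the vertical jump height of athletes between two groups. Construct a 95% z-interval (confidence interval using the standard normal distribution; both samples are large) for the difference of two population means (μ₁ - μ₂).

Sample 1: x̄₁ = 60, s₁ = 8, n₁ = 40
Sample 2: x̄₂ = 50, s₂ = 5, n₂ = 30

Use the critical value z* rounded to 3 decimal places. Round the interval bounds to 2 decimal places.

Both samples are large (n₁ = 40 ≥ 30, n₂ = 30 ≥ 30), so a z-interval for the difference of means applies.

Point estimate: x̄₁ - x̄₂ = 60 - 50 = 10

Standard error: SE = √(s₁²/n₁ + s₂²/n₂)
= √(8²/40 + 5²/30)
= √(1.600000 + 0.833333)
= 1.559915

For 95% confidence, z* = 1.96 (from standard normal table)
Margin of error: E = z* × SE = 1.96 × 1.559915 = 3.0574

Z-interval: (x̄₁ - x̄₂) ± E = 10 ± 3.0574 = (6.9426, 13.0574)

Rounded to 2 decimal places:

(6.94, 13.06)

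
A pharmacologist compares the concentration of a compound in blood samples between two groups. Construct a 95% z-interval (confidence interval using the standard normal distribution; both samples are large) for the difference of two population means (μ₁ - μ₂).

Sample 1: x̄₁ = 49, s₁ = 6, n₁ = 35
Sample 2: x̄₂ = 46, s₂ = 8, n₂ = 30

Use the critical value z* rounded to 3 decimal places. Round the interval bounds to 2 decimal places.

Both samples are large (n₁ = 35 ≥ 30, n₂ = 30 ≥ 30), so a z-interval for the difference of means applies.

Point estimate: x̄₁ - x̄₂ = 49 - 46 = 3

Standard error: SE = √(s₁²/n₁ + s₂²/n₂)
= √(6²/35 + 8²/30)
= √(1.028571 + 2.133333)
= 1.778175

For 95% confidence, z* = 1.96 (from standard normal table)
Margin of error: E = z* × SE = 1.96 × 1.778175 = 3.4852

Z-interval: (x̄₁ - x̄₂) ± E = 3 ± 3.4852 = (-0.4852, 6.4852)

Rounded to 2 decimal places:

(-0.49, 6.49)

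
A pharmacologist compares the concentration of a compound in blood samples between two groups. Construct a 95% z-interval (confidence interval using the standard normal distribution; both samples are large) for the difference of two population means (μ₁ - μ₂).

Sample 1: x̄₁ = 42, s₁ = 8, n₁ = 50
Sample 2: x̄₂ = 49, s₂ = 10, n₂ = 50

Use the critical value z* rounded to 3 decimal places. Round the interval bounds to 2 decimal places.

Both samples are large (n₁ = 50 ≥ 30, n₂ = 50 ≥ 30), so a z-interval for the difference of means applies.

Point estimate: x̄₁ - x̄₂ = 42 - 49 = -7

Standard error: SE = √(s₁²/n₁ + s₂²/n₂)
= √(8²/50 + 10²/50)
= √(1.280000 + 2.000000)
= 1.811077

For 95% confidence, z* = 1.96 (from standard normal table)
Margin of error: E = z* × SE = 1.96 × 1.811077 = 3.5497

Z-interval: (x̄₁ - x̄₂) ± E = -7 ± 3.5497 = (-10.5497, -3.4503)

Rounded to 2 decimal places:

(-10.55, -3.45)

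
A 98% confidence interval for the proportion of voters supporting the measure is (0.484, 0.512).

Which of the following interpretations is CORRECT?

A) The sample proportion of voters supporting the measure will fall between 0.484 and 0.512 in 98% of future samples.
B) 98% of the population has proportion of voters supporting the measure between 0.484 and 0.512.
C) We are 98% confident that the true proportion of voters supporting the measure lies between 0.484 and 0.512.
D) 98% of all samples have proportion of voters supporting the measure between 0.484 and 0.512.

A confidence interval represents our confidence in the procedure, not a probability statement about the parameter.

Key concept: If we repeated this sampling process many times and computed a 98% CI each time, about 98% of those intervals would contain the true population parameter.

For this specific interval (0.484, 0.512):
- Midpoint (point estimate): 0.498
- Margin of error: 0.014

The correct interpretation is the one stating confidence that the true parameter lies in the interval — option C.

C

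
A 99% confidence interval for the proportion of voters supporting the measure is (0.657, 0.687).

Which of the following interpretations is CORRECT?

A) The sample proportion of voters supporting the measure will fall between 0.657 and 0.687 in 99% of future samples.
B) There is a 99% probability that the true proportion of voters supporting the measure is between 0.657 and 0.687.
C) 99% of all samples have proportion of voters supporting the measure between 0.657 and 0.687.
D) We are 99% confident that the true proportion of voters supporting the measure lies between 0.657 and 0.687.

A confidence interval represents our confidence in the procedure, not a probability statement about the parameter.

Key concept: If we repeated this sampling process many times and computed a 99% CI each time, about 99% of those intervals would contain the true population parameter.

For this specific interval (0.657, 0.687):
- Midpoint (point estimate): 0.672
- Margin of error: 0.015

The correct interpretation is the one stating confidence that the true parameter lies in the interval — option D.

D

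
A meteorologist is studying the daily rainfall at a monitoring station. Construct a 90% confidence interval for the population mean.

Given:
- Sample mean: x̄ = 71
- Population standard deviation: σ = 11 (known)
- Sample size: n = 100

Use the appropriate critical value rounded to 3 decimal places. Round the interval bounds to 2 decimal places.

The population standard deviation σ is known, so use a z-interval (standard normal critical value).

For 90% confidence, z* = 1.645 (from standard normal table)

Standard error: SE = σ/√n = 11/√100 = 1.100000

Margin of error: E = z* × SE = 1.645 × 1.100000 = 1.8095

Z-interval: x̄ ± E = 71 ± 1.8095 = (69.1905, 72.8095)

Rounded to 2 decimal places:

(69.19, 72.81)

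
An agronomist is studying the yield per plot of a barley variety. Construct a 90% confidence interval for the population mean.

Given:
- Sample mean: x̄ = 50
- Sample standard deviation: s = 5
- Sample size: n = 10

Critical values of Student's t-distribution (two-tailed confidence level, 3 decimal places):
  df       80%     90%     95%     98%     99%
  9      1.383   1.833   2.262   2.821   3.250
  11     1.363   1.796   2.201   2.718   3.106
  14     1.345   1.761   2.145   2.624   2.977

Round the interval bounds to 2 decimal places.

The population standard deviation σ is unknown (only the sample standard deviation s is given), so use a t-interval with df = n - 1 = 10 - 1 = 9.

For 90% confidence with df = 9, t* = 1.833 (from t-table)

Standard error: SE = s/√n = 5/√10 = 1.581139

Margin of error: E = t* × SE = 1.833 × 1.581139 = 2.8982

T-interval: x̄ ± E = 50 ± 2.8982 = (47.1018, 52.8982)

Rounded to 2 decimal places:

(47.10, 52.90)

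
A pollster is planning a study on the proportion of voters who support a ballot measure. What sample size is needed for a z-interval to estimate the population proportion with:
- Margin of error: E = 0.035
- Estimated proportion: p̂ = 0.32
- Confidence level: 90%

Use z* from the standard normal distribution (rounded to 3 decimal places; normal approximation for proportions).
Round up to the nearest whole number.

Using z* for proportion z-interval (normal approximation).

For 90% confidence, z* = 1.645 (from standard normal table)

Sample size formula for proportion z-interval: n = z*²p̂(1-p̂)/E²

n = 1.645² × 0.32 × 0.68 / 0.035²
  = 2.706025 × 0.2176 / 0.001225
  = 480.6784

Round up to the nearest whole number: n = 481

481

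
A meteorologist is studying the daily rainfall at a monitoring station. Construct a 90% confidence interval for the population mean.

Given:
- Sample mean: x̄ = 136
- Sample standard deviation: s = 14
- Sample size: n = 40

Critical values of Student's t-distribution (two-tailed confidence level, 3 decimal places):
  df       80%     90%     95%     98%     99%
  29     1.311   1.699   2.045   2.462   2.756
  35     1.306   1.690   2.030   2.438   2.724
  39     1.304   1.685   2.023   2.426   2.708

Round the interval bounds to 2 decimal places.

The population standard deviation σ is unknown (only the sample standard deviation s is given), so use a t-interval with df = n - 1 = 40 - 1 = 39.

For 90% confidence with df = 39, t* = 1.685 (from t-table)

Standard error: SE = s/√n = 14/√40 = 2.213594

Margin of error: E = t* × SE = 1.685 × 2.213594 = 3.7299

T-interval: x̄ ± E = 136 ± 3.7299 = (132.2701, 139.7299)

Rounded to 2 decimal places:

(132.27, 139.73)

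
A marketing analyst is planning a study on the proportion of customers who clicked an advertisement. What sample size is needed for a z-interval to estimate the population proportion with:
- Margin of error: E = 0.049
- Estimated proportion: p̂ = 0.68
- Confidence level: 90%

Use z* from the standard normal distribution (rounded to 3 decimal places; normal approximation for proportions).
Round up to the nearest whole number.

Using z* for proportion z-interval (normal approximation).

For 90% confidence, z* = 1.645 (from standard normal table)

Sample size formula for proportion z-interval: n = z*²p̂(1-p̂)/E²

n = 1.645² × 0.68 × 0.32 / 0.049²
  = 2.706025 × 0.2176 / 0.002401
  = 245.2441

Round up to the nearest whole number: n = 246

246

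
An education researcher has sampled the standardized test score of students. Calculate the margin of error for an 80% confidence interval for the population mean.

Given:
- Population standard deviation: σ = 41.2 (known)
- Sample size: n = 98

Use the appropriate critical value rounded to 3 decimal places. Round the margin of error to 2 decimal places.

The population standard deviation σ is known, so use the z-interval margin of error formula.

For 80% confidence, z* = 1.282 (from standard normal table)

Margin of error formula for z-interval: E = z* × σ/√n

E = 1.282 × 41.2/√98
  = 1.282 × 4.161828
  = 5.3355

Rounded to 2 decimal places:

5.34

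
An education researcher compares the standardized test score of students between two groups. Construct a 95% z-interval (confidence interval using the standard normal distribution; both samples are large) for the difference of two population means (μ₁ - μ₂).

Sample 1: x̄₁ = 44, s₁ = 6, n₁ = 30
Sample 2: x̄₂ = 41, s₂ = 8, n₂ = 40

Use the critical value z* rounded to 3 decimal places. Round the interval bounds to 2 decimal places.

Both samples are large (n₁ = 30 ≥ 30, n₂ = 40 ≥ 30), so a z-interval for the difference of means applies.

Point estimate: x̄₁ - x̄₂ = 44 - 41 = 3

Standard error: SE = √(s₁²/n₁ + s₂²/n₂)
= √(6²/30 + 8²/40)
= √(1.200000 + 1.600000)
= 1.673320

For 95% confidence, z* = 1.96 (from standard normal table)
Margin of error: E = z* × SE = 1.96 × 1.673320 = 3.2797

Z-interval: (x̄₁ - x̄₂) ± E = 3 ± 3.2797 = (-0.2797, 6.2797)

Rounded to 2 decimal places:

(-0.28, 6.28)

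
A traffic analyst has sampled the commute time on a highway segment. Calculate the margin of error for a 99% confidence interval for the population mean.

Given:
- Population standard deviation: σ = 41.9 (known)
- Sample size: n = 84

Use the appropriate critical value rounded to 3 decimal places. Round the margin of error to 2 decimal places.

The population standard deviation σ is known, so use the z-interval margin of error formula.

For 99% confidence, z* = 2.576 (from standard normal table)

Margin of error formula for z-interval: E = z* × σ/√n

E = 2.576 × 41.9/√84
  = 2.576 × 4.571665
  = 11.7766

Rounded to 2 decimal places:

11.78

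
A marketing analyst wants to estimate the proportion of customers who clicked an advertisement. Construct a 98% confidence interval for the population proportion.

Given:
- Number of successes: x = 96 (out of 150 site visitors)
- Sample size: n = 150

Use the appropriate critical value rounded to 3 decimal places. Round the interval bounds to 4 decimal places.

Sample proportion: p̂ = 96/150 = 0.640000

Check conditions for normal approximation:
  np̂ = 96 ≥ 10 ✓
  n(1-p̂) = 54 ≥ 10 ✓

The sample is large enough, so use a z-interval (normal approximation) for the proportion.

For 98% confidence, z* = 2.326 (from standard normal table)

Standard error: SE = √(p̂(1-p̂)/n) = √(0.640000×0.360000/150) = 0.03919184

Margin of error: E = z* × SE = 2.326 × 0.03919184 = 0.091160

Z-interval: p̂ ± E = 0.640000 ± 0.091160 = (0.548840, 0.731160)

Rounded to 4 decimal places:

(0.5488, 0.7312)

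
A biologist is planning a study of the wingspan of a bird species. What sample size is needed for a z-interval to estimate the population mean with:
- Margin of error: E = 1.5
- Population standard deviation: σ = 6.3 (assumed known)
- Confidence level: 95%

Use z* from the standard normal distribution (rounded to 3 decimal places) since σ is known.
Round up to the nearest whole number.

Using z* since population σ is known (z-interval formula).

For 95% confidence, z* = 1.96 (from standard normal table)

Sample size formula for z-interval: n = (z*σ/E)²

n = (1.96 × 6.3 / 1.5)²
  = (8.232000)²
  = 67.7658

Round up to the nearest whole number: n = 68

68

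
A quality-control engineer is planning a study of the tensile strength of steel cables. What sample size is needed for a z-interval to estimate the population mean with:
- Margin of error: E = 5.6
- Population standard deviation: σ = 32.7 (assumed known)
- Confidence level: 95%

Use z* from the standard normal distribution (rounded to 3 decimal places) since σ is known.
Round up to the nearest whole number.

Using z* since population σ is known (z-interval formula).

For 95% confidence, z* = 1.96 (from standard normal table)

Sample size formula for z-interval: n = (z*σ/E)²

n = (1.96 × 32.7 / 5.6)²
  = (11.445000)²
  = 130.9880

Round up to the nearest whole number: n = 131

131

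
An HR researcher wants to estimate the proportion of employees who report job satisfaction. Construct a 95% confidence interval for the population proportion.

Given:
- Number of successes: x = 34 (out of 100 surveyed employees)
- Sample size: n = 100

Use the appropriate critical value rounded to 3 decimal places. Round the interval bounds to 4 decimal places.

Sample proportion: p̂ = 34/100 = 0.340000

Check conditions for normal approximation:
  np̂ = 34 ≥ 10 ✓
  n(1-p̂) = 66 ≥ 10 ✓

The sample is large enough, so use a z-interval (normal approximation) for the proportion.

For 95% confidence, z* = 1.96 (from standard normal table)

Standard error: SE = √(p̂(1-p̂)/n) = √(0.340000×0.660000/100) = 0.04737088

Margin of error: E = z* × SE = 1.96 × 0.04737088 = 0.092847

Z-interval: p̂ ± E = 0.340000 ± 0.092847 = (0.247153, 0.432847)

Rounded to 4 decimal places:

(0.2472, 0.4328)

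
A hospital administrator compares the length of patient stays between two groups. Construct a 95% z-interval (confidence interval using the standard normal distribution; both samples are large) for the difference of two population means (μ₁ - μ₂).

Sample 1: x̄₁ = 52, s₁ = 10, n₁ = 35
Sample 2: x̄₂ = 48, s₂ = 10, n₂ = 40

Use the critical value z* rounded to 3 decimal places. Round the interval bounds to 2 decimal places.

Both samples are large (n₁ = 35 ≥ 30, n₂ = 40 ≥ 30), so a z-interval for the difference of means applies.

Point estimate: x̄₁ - x̄₂ = 52 - 48 = 4

Standard error: SE = √(s₁²/n₁ + s₂²/n₂)
= √(10²/35 + 10²/40)
= √(2.857143 + 2.500000)
= 2.314550

For 95% confidence, z* = 1.96 (from standard normal table)
Margin of error: E = z* × SE = 1.96 × 2.314550 = 4.5365

Z-interval: (x̄₁ - x̄₂) ± E = 4 ± 4.5365 = (-0.5365, 8.5365)

Rounded to 2 decimal places:

(-0.54, 8.54)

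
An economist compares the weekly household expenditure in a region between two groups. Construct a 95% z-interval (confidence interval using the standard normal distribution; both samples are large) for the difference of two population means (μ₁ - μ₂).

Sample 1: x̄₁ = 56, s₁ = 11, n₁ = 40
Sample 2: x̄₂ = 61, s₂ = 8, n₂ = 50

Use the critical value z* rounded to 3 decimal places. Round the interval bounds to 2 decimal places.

Both samples are large (n₁ = 40 ≥ 30, n₂ = 50 ≥ 30), so a z-interval for the difference of means applies.

Point estimate: x̄₁ - x̄₂ = 56 - 61 = -5

Standard error: SE = √(s₁²/n₁ + s₂²/n₂)
= √(11²/40 + 8²/50)
= √(3.025000 + 1.280000)
= 2.074849

For 95% confidence, z* = 1.96 (from standard normal table)
Margin of error: E = z* × SE = 1.96 × 2.074849 = 4.0667

Z-interval: (x̄₁ - x̄₂) ± E = -5 ± 4.0667 = (-9.0667, -0.9333)

Rounded to 2 decimal places:

(-9.07, -0.93)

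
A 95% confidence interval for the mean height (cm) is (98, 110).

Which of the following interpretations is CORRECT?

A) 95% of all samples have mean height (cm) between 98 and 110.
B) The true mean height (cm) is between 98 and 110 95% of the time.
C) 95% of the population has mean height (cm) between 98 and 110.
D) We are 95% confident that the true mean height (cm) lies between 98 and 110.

A confidence interval represents our confidence in the procedure, not a probability statement about the parameter.

Key concept: If we repeated this sampling process many times and computed a 95% CI each time, about 95% of those intervals would contain the true population parameter.

For this specific interval (98, 110):
- Midpoint (point estimate): 104
- Margin of error: 6

The correct interpretation is the one stating confidence that the true parameter lies in the interval — option D.

D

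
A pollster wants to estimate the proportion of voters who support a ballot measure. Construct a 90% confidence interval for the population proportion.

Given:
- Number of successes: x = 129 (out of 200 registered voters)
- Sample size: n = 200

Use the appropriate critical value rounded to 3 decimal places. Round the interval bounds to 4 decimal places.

Sample proportion: p̂ = 129/200 = 0.645000

Check conditions for normal approximation:
  np̂ = 129 ≥ 10 ✓
  n(1-p̂) = 71 ≥ 10 ✓

The sample is large enough, so use a z-interval (normal approximation) for the proportion.

For 90% confidence, z* = 1.645 (from standard normal table)

Standard error: SE = √(p̂(1-p̂)/n) = √(0.645000×0.355000/200) = 0.03383600

Margin of error: E = z* × SE = 1.645 × 0.03383600 = 0.055660

Z-interval: p̂ ± E = 0.645000 ± 0.055660 = (0.589340, 0.700660)

Rounded to 4 decimal places:

(0.5893, 0.7007)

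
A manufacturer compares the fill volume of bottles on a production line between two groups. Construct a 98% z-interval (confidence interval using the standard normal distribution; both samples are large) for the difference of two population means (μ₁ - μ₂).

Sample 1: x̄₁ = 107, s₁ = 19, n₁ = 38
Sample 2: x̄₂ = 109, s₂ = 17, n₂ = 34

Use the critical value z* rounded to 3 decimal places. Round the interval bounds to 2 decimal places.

Both samples are large (n₁ = 38 ≥ 30, n₂ = 34 ≥ 30), so a z-interval for the difference of means applies.

Point estimate: x̄₁ - x̄₂ = 107 - 109 = -2

Standard error: SE = √(s₁²/n₁ + s₂²/n₂)
= √(19²/38 + 17²/34)
= √(9.500000 + 8.500000)
= 4.242641

For 98% confidence, z* = 2.326 (from standard normal table)
Margin of error: E = z* × SE = 2.326 × 4.242641 = 9.8684

Z-interval: (x̄₁ - x̄₂) ± E = -2 ± 9.8684 = (-11.8684, 7.8684)

Rounded to 2 decimal places:

(-11.87, 7.87)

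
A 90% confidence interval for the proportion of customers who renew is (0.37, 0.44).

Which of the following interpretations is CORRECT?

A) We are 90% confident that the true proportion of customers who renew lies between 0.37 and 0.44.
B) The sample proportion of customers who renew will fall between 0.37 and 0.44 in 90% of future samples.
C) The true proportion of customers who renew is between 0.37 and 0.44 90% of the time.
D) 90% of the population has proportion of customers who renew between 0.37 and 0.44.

A confidence interval represents our confidence in the procedure, not a probability statement about the parameter.

Key concept: If we repeated this sampling process many times and computed a 90% CI each time, about 90% of those intervals would contain the true population parameter.

For this specific interval (0.37, 0.44):
- Midpoint (point estimate): 0.405
- Margin of error: 0.035

The correct interpretation is the one stating confidence that the true parameter lies in the interval — option A.

A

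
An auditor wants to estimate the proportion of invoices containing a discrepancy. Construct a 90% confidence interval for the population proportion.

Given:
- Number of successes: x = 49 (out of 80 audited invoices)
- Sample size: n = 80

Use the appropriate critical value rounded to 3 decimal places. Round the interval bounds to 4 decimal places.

Sample proportion: p̂ = 49/80 = 0.612500

Check conditions for normal approximation:
  np̂ = 49 ≥ 10 ✓
  n(1-p̂) = 31 ≥ 10 ✓

The sample is large enough, so use a z-interval (normal approximation) for the proportion.

For 90% confidence, z* = 1.645 (from standard normal table)

Standard error: SE = √(p̂(1-p̂)/n) = √(0.612500×0.387500/80) = 0.05446831

Margin of error: E = z* × SE = 1.645 × 0.05446831 = 0.089600

Z-interval: p̂ ± E = 0.612500 ± 0.089600 = (0.522900, 0.702100)

Rounded to 4 decimal places:

(0.5229, 0.7021)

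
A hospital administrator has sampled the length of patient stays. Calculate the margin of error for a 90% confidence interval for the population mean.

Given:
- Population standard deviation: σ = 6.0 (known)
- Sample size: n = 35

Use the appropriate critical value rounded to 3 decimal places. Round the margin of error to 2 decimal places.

The population standard deviation σ is known, so use the z-interval margin of error formula.

For 90% confidence, z* = 1.645 (from standard normal table)

Margin of error formula for z-interval: E = z* × σ/√n

E = 1.645 × 6.0/√35
  = 1.645 × 1.014185
  = 1.6683

Rounded to 2 decimal places:

1.67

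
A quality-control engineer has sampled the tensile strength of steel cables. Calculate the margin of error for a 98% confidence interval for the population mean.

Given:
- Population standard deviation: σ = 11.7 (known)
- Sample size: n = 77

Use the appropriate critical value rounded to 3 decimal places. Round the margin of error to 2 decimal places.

The population standard deviation σ is known, so use the z-interval margin of error formula.

For 98% confidence, z* = 2.326 (from standard normal table)

Margin of error formula for z-interval: E = z* × σ/√n

E = 2.326 × 11.7/√77
  = 2.326 × 1.333339
  = 3.1013

Rounded to 2 decimal places:

3.10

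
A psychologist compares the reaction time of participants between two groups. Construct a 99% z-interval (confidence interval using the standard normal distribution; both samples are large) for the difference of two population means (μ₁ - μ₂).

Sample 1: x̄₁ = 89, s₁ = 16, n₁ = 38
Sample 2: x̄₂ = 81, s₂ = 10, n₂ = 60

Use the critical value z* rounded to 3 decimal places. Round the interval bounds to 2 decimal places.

Both samples are large (n₁ = 38 ≥ 30, n₂ = 60 ≥ 30), so a z-interval for the difference of means applies.

Point estimate: x̄₁ - x̄₂ = 89 - 81 = 8

Standard error: SE = √(s₁²/n₁ + s₂²/n₂)
= √(16²/38 + 10²/60)
= √(6.736842 + 1.666667)
= 2.898881

For 99% confidence, z* = 2.576 (from standard normal table)
Margin of error: E = z* × SE = 2.576 × 2.898881 = 7.4675

Z-interval: (x̄₁ - x̄₂) ± E = 8 ± 7.4675 = (0.5325, 15.4675)

Rounded to 2 decimal places:

(0.53, 15.47)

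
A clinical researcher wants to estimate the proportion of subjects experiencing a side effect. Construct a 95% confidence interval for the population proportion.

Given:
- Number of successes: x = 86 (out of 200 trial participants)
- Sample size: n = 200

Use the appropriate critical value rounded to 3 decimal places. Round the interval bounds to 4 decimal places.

Sample proportion: p̂ = 86/200 = 0.430000

Check conditions for normal approximation:
  np̂ = 86 ≥ 10 ✓
  n(1-p̂) = 114 ≥ 10 ✓

The sample is large enough, so use a z-interval (normal approximation) for the proportion.

For 95% confidence, z* = 1.96 (from standard normal table)

Standard error: SE = √(p̂(1-p̂)/n) = √(0.430000×0.570000/200) = 0.03500714

Margin of error: E = z* × SE = 1.96 × 0.03500714 = 0.068614

Z-interval: p̂ ± E = 0.430000 ± 0.068614 = (0.361386, 0.498614)

Rounded to 4 decimal places:

(0.3614, 0.4986)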